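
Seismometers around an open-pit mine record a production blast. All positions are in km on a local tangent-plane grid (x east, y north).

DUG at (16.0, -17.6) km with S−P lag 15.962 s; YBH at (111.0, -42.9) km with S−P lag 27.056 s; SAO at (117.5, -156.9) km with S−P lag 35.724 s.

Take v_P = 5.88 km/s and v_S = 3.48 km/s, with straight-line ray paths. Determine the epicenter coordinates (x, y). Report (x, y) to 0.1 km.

Distance from S−P lag: d = Δt · v_P v_S / (v_P − v_S) = Δt · (5.88·3.48)/(5.88−3.48) ≈ 8.5260·Δt.
So d_DUG = 136.09, d_YBH = 230.68, d_SAO = 304.58 km.
Circle about each station: (x − 16.0)² + (y + 17.6)² = 136.09²; (x − 111.0)² + (y + 42.9)² = 230.68²; (x − 117.5)² + (y + 156.9)² = 304.58².
Subtracting the DUG equation from the YBH and SAO equations removes the quadratic terms:
190.0 x − 50.6 y = -21097.12
203.0 x − 278.6 y = -36390.39
Solving the 2×2 system: x ≈ -94.6, y ≈ 61.7 km.

-94.6 km east, 61.7 km north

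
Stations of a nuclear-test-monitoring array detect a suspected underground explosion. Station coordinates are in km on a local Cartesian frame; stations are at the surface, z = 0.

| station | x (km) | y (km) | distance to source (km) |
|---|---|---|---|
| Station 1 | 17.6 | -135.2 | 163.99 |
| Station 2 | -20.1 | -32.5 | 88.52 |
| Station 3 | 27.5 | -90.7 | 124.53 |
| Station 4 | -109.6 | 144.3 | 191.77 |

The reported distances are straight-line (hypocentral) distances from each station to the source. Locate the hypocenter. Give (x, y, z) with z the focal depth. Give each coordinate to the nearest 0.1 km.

Each station gives a sphere (x−x_i)² + (y−y_i)² + z² = d_i² (stations at z=0).
Subtracting the Station 1 sphere from Station 2 and Station 3: z² cancels, leaving linear equations in x and y:
-75.4 x + 205.4 y = 1928.39
19.8 x + 89.0 y = 1778.94
Solving: x ≈ 17.979, y ≈ 15.988 km (keep extra digits for the depth step; rounded: 18.0, 16.0).
Then from the Station 1 sphere: z² = 163.99² − (x − 17.6)² − (y + 135.2)² with x = 17.979, y = 15.988, so z ≈ 63.520 ≈ 63.5 km.

x ≈ 18.0 km, y ≈ 16.0 km, depth ≈ 63.5 km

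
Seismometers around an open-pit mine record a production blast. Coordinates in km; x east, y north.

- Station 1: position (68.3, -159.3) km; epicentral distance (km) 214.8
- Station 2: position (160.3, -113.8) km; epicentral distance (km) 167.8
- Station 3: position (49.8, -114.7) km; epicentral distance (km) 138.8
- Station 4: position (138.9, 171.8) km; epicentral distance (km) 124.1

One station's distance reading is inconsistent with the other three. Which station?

Solve using three stations at a time. Using Station 1, Station 2, Station 4 (subtract circle equations pairwise → linear system) gives (x, y) ≈ (120.2, 49.1).
Distances from that point to each station vs reported:
  Station 1: calculated 214.8 vs reported 214.8 → residual 0.0 km
  Station 2: calculated 167.8 vs reported 167.8 → residual 0.0 km
  Station 3: calculated 178.3 vs reported 138.8 → residual 39.5 km
  Station 4: calculated 124.1 vs reported 124.1 → residual 0.0 km
Station 1, Station 2, Station 4 are mutually consistent (residuals ≈ 0); Station 3 is off by 39.5 km.

Station 3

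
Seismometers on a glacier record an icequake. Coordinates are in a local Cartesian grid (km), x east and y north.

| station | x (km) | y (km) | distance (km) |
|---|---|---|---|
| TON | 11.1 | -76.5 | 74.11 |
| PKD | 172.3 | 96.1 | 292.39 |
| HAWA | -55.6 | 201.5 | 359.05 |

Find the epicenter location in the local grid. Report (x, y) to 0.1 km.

15.2 km east, -150.5 km north

Circle about each station: (x − 11.1)² + (y + 76.5)² = 74.11²; (x − 172.3)² + (y − 96.1)² = 292.39²; (x + 55.6)² + (y − 201.5)² = 359.05².
Subtracting pairs of circle equations eliminates x²+y² and gives linear equations (the radical axes):
322.4 x + 345.2 y = -47052.58
-133.4 x + 556.0 y = -85706.46
Solving the 2×2 system: x ≈ 15.2, y ≈ -150.5 km.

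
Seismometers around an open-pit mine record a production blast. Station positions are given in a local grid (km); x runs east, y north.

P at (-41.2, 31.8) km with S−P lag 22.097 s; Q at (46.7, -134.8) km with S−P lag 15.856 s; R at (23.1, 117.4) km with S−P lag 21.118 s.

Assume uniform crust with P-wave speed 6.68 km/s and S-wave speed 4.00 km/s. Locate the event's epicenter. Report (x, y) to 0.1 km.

x ≈ 168.9 km, y ≈ -34.5 km

Distance from S−P lag: d = Δt · v_P v_S / (v_P − v_S) = Δt · (6.68·4.00)/(6.68−4.00) ≈ 9.9701·Δt.
So d_P = 220.31, d_Q = 158.09, d_R = 210.55 km.
Circle about each station: (x + 41.2)² + (y − 31.8)² = 220.31²; (x − 46.7)² + (y + 134.8)² = 158.09²; (x − 23.1)² + (y − 117.4)² = 210.55².
Subtracting pairs of circle equations eliminates x²+y² and gives linear equations (the radical axes):
175.8 x − 333.2 y = 41187.30
128.6 x + 171.2 y = 15812.88
Solving the 2×2 system: x ≈ 168.9, y ≈ -34.5 km.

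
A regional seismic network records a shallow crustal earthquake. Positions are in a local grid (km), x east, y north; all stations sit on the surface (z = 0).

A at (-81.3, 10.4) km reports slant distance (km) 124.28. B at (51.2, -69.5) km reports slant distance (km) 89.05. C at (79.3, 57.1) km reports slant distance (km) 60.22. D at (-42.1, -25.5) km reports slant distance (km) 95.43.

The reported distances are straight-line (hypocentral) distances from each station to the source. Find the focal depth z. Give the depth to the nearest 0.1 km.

21.9 km

Each station gives a sphere (x−x_i)² + (y−y_i)² + z² = d_i² (stations at z=0).
Subtracting the A sphere from B and C: z² cancels, leaving linear equations in x and y:
265.0 x − 159.8 y = 8249.46
321.2 x + 93.4 y = 14650.12
Solving: x ≈ 40.900, y ≈ 16.201 km (keep extra digits for the depth step; rounded: 40.9, 16.2).
Then from the A sphere: z² = 124.28² − (x + 81.3)² − (y − 10.4)² with x = 40.900, y = 16.201, so z ≈ 21.887 ≈ 21.9 km.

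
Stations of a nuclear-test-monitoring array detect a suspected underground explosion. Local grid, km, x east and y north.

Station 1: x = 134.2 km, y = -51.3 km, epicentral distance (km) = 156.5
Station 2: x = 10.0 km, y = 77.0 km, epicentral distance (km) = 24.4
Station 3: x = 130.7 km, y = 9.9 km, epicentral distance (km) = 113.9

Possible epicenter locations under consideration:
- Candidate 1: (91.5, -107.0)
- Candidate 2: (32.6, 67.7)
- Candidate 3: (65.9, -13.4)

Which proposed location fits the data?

Candidate 2

For each candidate, compare |candidate − station| to the reported distance:
Candidate 1: residuals Station 1 86.3, Station 2 176.8, Station 3 9.4 → max 176.8 km
Candidate 2: residuals Station 1 0.0, Station 2 0.0, Station 3 0.0 → max 0.0 km
Candidate 3: residuals Station 1 78.4, Station 2 81.9, Station 3 45.0 → max 81.9 km
Only Candidate 2 has all residuals ≈ 0.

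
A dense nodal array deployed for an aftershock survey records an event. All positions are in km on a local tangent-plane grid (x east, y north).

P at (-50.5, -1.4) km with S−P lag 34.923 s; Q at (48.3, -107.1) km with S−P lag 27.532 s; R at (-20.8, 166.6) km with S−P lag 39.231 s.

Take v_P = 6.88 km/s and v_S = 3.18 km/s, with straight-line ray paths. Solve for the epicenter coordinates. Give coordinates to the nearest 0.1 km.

Distance from S−P lag: d = Δt · v_P v_S / (v_P − v_S) = Δt · (6.88·3.18)/(6.88−3.18) ≈ 5.9131·Δt.
So d_P = 206.50, d_Q = 162.80, d_R = 231.98 km.
Circle about each station: (x + 50.5)² + (y + 1.4)² = 206.50²; (x − 48.3)² + (y + 107.1)² = 162.80²; (x + 20.8)² + (y − 166.6)² = 231.98².
Subtracting pairs of circle equations eliminates x²+y² and gives linear equations (the radical axes):
197.6 x − 211.4 y = 27389.50
59.4 x + 336.0 y = 14463.52
Solving the 2×2 system: x ≈ 155.3, y ≈ 15.6 km.

155.3 km east, 15.6 km north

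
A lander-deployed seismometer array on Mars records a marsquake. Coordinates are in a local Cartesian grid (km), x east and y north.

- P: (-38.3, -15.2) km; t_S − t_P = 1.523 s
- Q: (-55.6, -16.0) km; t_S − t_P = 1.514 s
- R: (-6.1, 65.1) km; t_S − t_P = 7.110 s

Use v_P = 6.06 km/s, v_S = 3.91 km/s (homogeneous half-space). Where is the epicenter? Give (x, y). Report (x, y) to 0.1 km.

Distance from S−P lag: d = Δt · v_P v_S / (v_P − v_S) = Δt · (6.06·3.91)/(6.06−3.91) ≈ 11.0207·Δt.
So d_P = 16.78, d_Q = 16.69, d_R = 78.36 km.
Circle about each station: (x + 38.3)² + (y + 15.2)² = 16.78²; (x + 55.6)² + (y + 16.0)² = 16.69²; (x + 6.1)² + (y − 65.1)² = 78.36².
Subtracting the P equation from the Q and R equations removes the quadratic terms:
-34.6 x − 1.6 y = 1652.44
64.4 x + 160.6 y = -3281.43
Solving the 2×2 system: x ≈ -47.7, y ≈ -1.3 km.

x ≈ -47.7 km, y ≈ -1.3 km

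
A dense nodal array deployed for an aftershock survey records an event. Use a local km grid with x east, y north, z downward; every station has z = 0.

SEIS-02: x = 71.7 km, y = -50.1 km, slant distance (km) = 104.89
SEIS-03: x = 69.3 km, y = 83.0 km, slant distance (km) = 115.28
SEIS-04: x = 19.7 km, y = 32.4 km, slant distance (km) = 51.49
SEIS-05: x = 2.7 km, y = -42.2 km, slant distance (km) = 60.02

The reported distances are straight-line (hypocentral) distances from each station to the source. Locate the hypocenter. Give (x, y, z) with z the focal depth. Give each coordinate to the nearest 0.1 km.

(-10.4, 6.4, 32.7)

Each station gives a sphere (x−x_i)² + (y−y_i)² + z² = d_i² (stations at z=0).
Subtracting the SEIS-02 sphere from SEIS-03 and SEIS-04: z² cancels, leaving linear equations in x and y:
-4.8 x + 266.2 y = 1753.02
-104.0 x + 165.0 y = 2137.64
Solving: x ≈ -10.404, y ≈ 6.398 km (keep extra digits for the depth step; rounded: -10.4, 6.4).
Then from the SEIS-02 sphere: z² = 104.89² − (x − 71.7)² − (y + 50.1)² with x = -10.404, y = 6.398, so z ≈ 32.693 ≈ 32.7 km.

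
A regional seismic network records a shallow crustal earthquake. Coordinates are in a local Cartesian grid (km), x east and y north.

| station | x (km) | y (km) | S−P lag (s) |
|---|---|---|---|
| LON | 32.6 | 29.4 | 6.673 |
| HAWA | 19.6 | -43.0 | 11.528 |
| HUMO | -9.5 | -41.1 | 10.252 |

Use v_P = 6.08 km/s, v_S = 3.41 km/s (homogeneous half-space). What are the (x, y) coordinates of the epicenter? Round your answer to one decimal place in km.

x ≈ -18.5 km, y ≈ 38.0 km

Distance from S−P lag: d = Δt · v_P v_S / (v_P − v_S) = Δt · (6.08·3.41)/(6.08−3.41) ≈ 7.7651·Δt.
So d_LON = 51.82, d_HAWA = 89.52, d_HUMO = 79.61 km.
Circle about each station: (x − 32.6)² + (y − 29.4)² = 51.82²; (x − 19.6)² + (y + 43.0)² = 89.52²; (x + 9.5)² + (y + 41.1)² = 79.61².
Subtracting the LON equation from the HAWA and HUMO equations removes the quadratic terms:
-26.0 x − 144.8 y = -5022.48
-84.2 x − 141.0 y = -3800.10
Solving the 2×2 system: x ≈ -18.5, y ≈ 38.0 km.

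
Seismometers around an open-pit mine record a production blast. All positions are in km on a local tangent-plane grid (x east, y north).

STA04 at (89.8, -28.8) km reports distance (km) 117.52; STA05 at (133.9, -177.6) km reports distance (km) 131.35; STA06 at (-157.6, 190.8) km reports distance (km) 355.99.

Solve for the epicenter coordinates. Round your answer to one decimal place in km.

Circle about each station: (x − 89.8)² + (y + 28.8)² = 117.52²; (x − 133.9)² + (y + 177.6)² = 131.35²; (x + 157.6)² + (y − 190.8)² = 355.99².
Subtracting pairs of circle equations eliminates x²+y² and gives linear equations (the radical axes):
88.2 x − 297.6 y = 37135.62
-494.8 x + 439.2 y = -60569.01
Solving the 2×2 system: x ≈ 15.8, y ≈ -120.1 km.
Check against STA04 (with the unrounded x, y): √((x − 89.8)²+(y + 28.8)²) = 117.52 ≈ 117.52 km. ✓

15.8 km east, -120.1 km north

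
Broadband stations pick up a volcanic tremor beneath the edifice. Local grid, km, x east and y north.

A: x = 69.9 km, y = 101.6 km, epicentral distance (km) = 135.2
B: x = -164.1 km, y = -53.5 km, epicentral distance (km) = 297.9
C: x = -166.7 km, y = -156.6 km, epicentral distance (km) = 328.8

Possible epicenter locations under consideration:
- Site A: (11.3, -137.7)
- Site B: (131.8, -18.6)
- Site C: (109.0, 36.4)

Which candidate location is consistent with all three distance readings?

Site B

For each candidate, compare |candidate − station| to the reported distance:
Site A: residuals A 111.2, B 103.3, C 149.8 → max 149.8 km
Site B: residuals A 0.0, B 0.1, C 0.1 → max 0.1 km
Site C: residuals A 59.2, B 10.4, C 7.7 → max 59.2 km
Only Site B has all residuals ≈ 0.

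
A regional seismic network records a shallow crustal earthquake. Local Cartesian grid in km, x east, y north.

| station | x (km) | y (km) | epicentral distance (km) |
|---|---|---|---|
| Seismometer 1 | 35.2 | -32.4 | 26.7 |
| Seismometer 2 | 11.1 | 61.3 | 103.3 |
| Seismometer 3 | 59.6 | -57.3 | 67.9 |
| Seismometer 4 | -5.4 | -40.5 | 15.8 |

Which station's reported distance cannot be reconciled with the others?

Solve using three stations at a time. Using Seismometer 1, Seismometer 2, Seismometer 4 (subtract circle equations pairwise → linear system) gives (x, y) ≈ (10.3, -42.0).
Distances from that point to each station vs reported:
  Seismometer 1: calculated 26.7 vs reported 26.7 → residual 0.0 km
  Seismometer 2: calculated 103.3 vs reported 103.3 → residual 0.0 km
  Seismometer 3: calculated 51.6 vs reported 67.9 → residual 16.3 km
  Seismometer 4: calculated 15.8 vs reported 15.8 → residual 0.0 km
Seismometer 1, Seismometer 2, Seismometer 4 are mutually consistent (residuals ≈ 0); Seismometer 3 is off by 16.3 km.

Seismometer 3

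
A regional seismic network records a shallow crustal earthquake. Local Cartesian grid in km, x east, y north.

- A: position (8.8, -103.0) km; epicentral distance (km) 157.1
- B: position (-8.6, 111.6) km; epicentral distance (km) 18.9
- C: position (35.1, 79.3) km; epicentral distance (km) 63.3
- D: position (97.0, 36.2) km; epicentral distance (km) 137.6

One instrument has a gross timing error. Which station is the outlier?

Solve using three stations at a time. Using B, C, D (subtract circle equations pairwise → linear system) gives (x, y) ≈ (-24.4, 101.0).
Distances from that point to each station vs reported:
  A: calculated 206.6 vs reported 157.1 → residual 49.5 km
  B: calculated 19.1 vs reported 18.9 → residual 0.2 km
  C: calculated 63.4 vs reported 63.3 → residual 0.1 km
  D: calculated 137.6 vs reported 137.6 → residual 0.0 km
B, C, D are mutually consistent (residuals ≈ 0); A is off by 49.5 km.

A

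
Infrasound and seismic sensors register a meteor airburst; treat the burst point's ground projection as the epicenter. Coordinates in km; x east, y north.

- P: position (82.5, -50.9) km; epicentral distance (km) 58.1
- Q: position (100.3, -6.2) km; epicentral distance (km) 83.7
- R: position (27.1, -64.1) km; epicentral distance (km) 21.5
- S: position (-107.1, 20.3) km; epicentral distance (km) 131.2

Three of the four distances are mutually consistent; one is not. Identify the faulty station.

S

Solve using three stations at a time. Using P, Q, R (subtract circle equations pairwise → linear system) gives (x, y) ≈ (25.0, -42.7).
Distances from that point to each station vs reported:
  P: calculated 58.1 vs reported 58.1 → residual 0.0 km
  Q: calculated 83.7 vs reported 83.7 → residual 0.0 km
  R: calculated 21.5 vs reported 21.5 → residual 0.0 km
  S: calculated 146.3 vs reported 131.2 → residual 15.1 km
P, Q, R are mutually consistent (residuals ≈ 0); S is off by 15.1 km.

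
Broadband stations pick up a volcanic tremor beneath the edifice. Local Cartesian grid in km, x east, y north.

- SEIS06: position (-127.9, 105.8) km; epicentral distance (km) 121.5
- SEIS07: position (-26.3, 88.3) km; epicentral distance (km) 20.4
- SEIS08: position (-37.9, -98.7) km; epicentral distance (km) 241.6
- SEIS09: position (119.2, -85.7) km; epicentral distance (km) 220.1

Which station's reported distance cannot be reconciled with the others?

Solve using three stations at a time. Using SEIS06, SEIS07, SEIS09 (subtract circle equations pairwise → linear system) gives (x, y) ≈ (-6.9, 94.7).
Distances from that point to each station vs reported:
  SEIS06: calculated 121.5 vs reported 121.5 → residual 0.0 km
  SEIS07: calculated 20.4 vs reported 20.4 → residual 0.0 km
  SEIS08: calculated 195.9 vs reported 241.6 → residual 45.7 km
  SEIS09: calculated 220.1 vs reported 220.1 → residual 0.0 km
SEIS06, SEIS07, SEIS09 are mutually consistent (residuals ≈ 0); SEIS08 is off by 45.7 km.

SEIS08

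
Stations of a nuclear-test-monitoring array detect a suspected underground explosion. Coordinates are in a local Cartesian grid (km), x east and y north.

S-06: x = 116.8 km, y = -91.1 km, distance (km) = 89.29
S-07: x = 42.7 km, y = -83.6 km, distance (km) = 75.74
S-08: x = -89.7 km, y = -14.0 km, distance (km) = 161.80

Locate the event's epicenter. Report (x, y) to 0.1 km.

Circle about each station: (x − 116.8)² + (y + 91.1)² = 89.29²; (x − 42.7)² + (y + 83.6)² = 75.74²; (x + 89.7)² + (y + 14.0)² = 161.80².
Subtracting pairs of circle equations eliminates x²+y² and gives linear equations (the radical axes):
-148.2 x + 15.0 y = -10893.04
-413.0 x + 154.2 y = -31905.90
Solving the 2×2 system: x ≈ 72.1, y ≈ -13.8 km.

(72.1, -13.8)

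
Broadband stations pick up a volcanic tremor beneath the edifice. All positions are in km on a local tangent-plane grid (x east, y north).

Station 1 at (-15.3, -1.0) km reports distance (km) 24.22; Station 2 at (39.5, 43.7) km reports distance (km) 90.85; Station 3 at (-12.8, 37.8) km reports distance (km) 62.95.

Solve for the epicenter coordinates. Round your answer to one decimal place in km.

Circle about each station: (x + 15.3)² + (y + 1.0)² = 24.22²; (x − 39.5)² + (y − 43.7)² = 90.85²; (x + 12.8)² + (y − 37.8)² = 62.95².
Subtracting the Station 1 equation from the Station 2 and Station 3 equations removes the quadratic terms:
109.6 x + 89.4 y = -4432.26
5.0 x + 77.6 y = -2018.50
Solving the 2×2 system: x ≈ -20.3, y ≈ -24.7 km.

-20.3 km east, -24.7 km north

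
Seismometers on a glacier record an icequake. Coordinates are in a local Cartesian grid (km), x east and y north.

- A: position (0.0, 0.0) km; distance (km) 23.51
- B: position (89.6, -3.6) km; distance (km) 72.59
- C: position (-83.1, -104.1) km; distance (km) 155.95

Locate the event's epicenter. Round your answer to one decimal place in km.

x ≈ 19.1 km, y ≈ 13.7 km

Circle about each station: x² + y² = 23.51²; (x − 89.6)² + (y + 3.6)² = 72.59²; (x + 83.1)² + (y + 104.1)² = 155.95².
Subtracting the A equation from the B and C equations removes the quadratic terms:
179.2 x − 7.2 y = 3324.53
-166.2 x − 208.2 y = -6025.26
Solving the 2×2 system: x ≈ 19.1, y ≈ 13.7 km.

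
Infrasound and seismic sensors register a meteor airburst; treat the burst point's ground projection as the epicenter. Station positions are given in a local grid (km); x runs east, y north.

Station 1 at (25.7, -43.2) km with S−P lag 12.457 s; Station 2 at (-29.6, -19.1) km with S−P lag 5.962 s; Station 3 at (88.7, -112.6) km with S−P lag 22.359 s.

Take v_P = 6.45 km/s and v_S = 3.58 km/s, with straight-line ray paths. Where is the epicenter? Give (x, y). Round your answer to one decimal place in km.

Distance from S−P lag: d = Δt · v_P v_S / (v_P − v_S) = Δt · (6.45·3.58)/(6.45−3.58) ≈ 8.0456·Δt.
So d_Station 1 = 100.22, d_Station 2 = 47.97, d_Station 3 = 179.89 km.
Circle about each station: (x − 25.7)² + (y + 43.2)² = 100.22²; (x + 29.6)² + (y + 19.1)² = 47.97²; (x − 88.7)² + (y + 112.6)² = 179.89².
Subtracting the Station 1 equation from the Station 2 and Station 3 equations removes the quadratic terms:
-110.6 x + 48.2 y = 6457.17
126.0 x − 138.8 y = -4296.64
Solving the 2×2 system: x ≈ -74.3, y ≈ -36.5 km.

x ≈ -74.3 km, y ≈ -36.5 km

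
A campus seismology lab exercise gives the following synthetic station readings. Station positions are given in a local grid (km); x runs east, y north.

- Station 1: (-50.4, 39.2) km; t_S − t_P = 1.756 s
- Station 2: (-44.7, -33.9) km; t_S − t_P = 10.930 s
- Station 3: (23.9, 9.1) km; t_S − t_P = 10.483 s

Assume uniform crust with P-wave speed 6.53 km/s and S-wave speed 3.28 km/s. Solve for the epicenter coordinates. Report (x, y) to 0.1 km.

-38.9 km east, 37.9 km north

Distance from S−P lag: d = Δt · v_P v_S / (v_P − v_S) = Δt · (6.53·3.28)/(6.53−3.28) ≈ 6.5903·Δt.
So d_Station 1 = 11.57, d_Station 2 = 72.03, d_Station 3 = 69.09 km.
Circle about each station: (x + 50.4)² + (y − 39.2)² = 11.57²; (x + 44.7)² + (y + 33.9)² = 72.03²; (x − 23.9)² + (y − 9.1)² = 69.09².
Subtracting the Station 1 equation from the Station 2 and Station 3 equations removes the quadratic terms:
11.4 x − 146.2 y = -5983.96
148.6 x − 60.2 y = -8062.34
Solving the 2×2 system: x ≈ -38.9, y ≈ 37.9 km.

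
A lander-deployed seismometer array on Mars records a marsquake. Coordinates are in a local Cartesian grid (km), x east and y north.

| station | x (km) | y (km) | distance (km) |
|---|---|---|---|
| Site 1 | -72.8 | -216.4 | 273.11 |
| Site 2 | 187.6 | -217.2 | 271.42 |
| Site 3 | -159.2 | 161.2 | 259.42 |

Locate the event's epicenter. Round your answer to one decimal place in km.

(59.9, 22.3)

Circle about each station: (x + 72.8)² + (y + 216.4)² = 273.11²; (x − 187.6)² + (y + 217.2)² = 271.42²; (x + 159.2)² + (y − 161.2)² = 259.42².
Subtracting pairs of circle equations eliminates x²+y² and gives linear equations (the radical axes):
520.8 x − 1.6 y = 31161.06
-172.8 x + 755.2 y = 6491.62
Solving the 2×2 system: x ≈ 59.9, y ≈ 22.3 km.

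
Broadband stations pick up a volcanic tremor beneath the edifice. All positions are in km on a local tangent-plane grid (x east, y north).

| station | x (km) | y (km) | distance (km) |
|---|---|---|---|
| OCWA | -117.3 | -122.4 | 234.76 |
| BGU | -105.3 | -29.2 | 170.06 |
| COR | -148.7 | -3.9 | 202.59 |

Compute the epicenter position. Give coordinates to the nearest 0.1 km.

x ≈ 48.1 km, y ≈ 44.2 km

Circle about each station: (x + 117.3)² + (y + 122.4)² = 234.76²; (x + 105.3)² + (y + 29.2)² = 170.06²; (x + 148.7)² + (y + 3.9)² = 202.59².
Subtracting the OCWA equation from the BGU and COR equations removes the quadratic terms:
24.0 x + 186.4 y = 9391.53
-62.8 x + 237.0 y = 7455.40
Solving the 2×2 system: x ≈ 48.1, y ≈ 44.2 km.
Check against OCWA (with the unrounded x, y): √((x + 117.3)²+(y + 122.4)²) = 234.74 ≈ 234.76 km. ✓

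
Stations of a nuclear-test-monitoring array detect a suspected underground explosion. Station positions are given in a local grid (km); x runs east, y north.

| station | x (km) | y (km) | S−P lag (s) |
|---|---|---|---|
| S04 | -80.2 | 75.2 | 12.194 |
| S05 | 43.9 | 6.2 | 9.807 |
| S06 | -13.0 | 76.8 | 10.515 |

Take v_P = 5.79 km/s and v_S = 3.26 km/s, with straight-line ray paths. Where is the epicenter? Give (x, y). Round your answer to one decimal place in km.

Distance from S−P lag: d = Δt · v_P v_S / (v_P − v_S) = Δt · (5.79·3.26)/(5.79−3.26) ≈ 7.4606·Δt.
So d_S04 = 90.97, d_S05 = 73.17, d_S06 = 78.45 km.
Circle about each station: (x + 80.2)² + (y − 75.2)² = 90.97²; (x − 43.9)² + (y − 6.2)² = 73.17²; (x + 13.0)² + (y − 76.8)² = 78.45².
Subtracting the S04 equation from the S05 and S06 equations removes the quadratic terms:
248.2 x − 138.0 y = -7199.74
134.4 x + 3.2 y = -3898.70
Solving the 2×2 system: x ≈ -29.0, y ≈ -0.0 km.
Check against S04 (with the unrounded x, y): √((x + 80.2)²+(y − 75.2)²) = 90.97 ≈ 90.97 km. ✓

-29.0 km east, -0.0 km north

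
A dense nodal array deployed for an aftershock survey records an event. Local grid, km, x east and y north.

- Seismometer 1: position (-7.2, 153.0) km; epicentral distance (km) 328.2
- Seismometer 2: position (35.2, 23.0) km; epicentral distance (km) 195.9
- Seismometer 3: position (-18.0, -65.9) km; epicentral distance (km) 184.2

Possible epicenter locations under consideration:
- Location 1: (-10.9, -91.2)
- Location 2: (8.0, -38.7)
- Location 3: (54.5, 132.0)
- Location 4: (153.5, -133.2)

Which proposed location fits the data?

For each candidate, compare |candidate − station| to the reported distance:
Location 1: residuals Seismometer 1 84.0, Seismometer 2 72.7, Seismometer 3 157.9 → max 157.9 km
Location 2: residuals Seismometer 1 135.9, Seismometer 2 128.5, Seismometer 3 146.6 → max 146.6 km
Location 3: residuals Seismometer 1 263.0, Seismometer 2 85.2, Seismometer 3 26.6 → max 263.0 km
Location 4: residuals Seismometer 1 0.0, Seismometer 2 0.0, Seismometer 3 0.0 → max 0.0 km
Only Location 4 has all residuals ≈ 0.

Location 4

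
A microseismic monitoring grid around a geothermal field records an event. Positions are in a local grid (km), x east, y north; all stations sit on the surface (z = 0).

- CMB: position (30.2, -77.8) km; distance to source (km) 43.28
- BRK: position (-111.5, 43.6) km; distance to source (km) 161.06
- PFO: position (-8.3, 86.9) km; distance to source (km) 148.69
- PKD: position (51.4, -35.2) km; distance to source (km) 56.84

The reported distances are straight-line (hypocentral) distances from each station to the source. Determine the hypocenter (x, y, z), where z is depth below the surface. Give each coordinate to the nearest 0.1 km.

Each station gives a sphere (x−x_i)² + (y−y_i)² + z² = d_i² (stations at z=0).
Subtracting the CMB sphere from BRK and PFO: z² cancels, leaving linear equations in x and y:
-283.4 x + 242.8 y = -16698.84
-77.0 x + 329.4 y = -19579.94
Solving: x ≈ 10.000, y ≈ -57.104 km (keep extra digits for the depth step; rounded: 10.0, -57.1).
Then from the CMB sphere: z² = 43.28² − (x − 30.2)² − (y + 77.8)² with x = 10.000, y = -57.104, so z ≈ 32.199 ≈ 32.2 km.
Check against PKD (with the unrounded solution): distance 56.84 ≈ 56.84 km. ✓

x ≈ 10.0 km, y ≈ -57.1 km, depth ≈ 32.2 km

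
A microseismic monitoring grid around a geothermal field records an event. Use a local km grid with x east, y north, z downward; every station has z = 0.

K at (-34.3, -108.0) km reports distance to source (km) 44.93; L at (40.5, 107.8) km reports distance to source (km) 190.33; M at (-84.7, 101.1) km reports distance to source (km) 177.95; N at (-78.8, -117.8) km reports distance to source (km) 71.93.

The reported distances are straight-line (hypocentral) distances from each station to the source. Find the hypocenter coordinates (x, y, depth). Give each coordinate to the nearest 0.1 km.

Each station gives a sphere (x−x_i)² + (y−y_i)² + z² = d_i² (stations at z=0).
Subtracting the K sphere from L and M: z² cancels, leaving linear equations in x and y:
149.6 x + 431.6 y = -33786.20
-100.8 x + 418.2 y = -25092.69
Solving: x ≈ -31.106, y ≈ -67.499 km (keep extra digits for the depth step; rounded: -31.1, -67.5).
Then from the K sphere: z² = 44.93² − (x + 34.3)² − (y + 108.0)² with x = -31.106, y = -67.499, so z ≈ 19.188 ≈ 19.2 km.

x ≈ -31.1 km, y ≈ -67.5 km, depth ≈ 19.2 km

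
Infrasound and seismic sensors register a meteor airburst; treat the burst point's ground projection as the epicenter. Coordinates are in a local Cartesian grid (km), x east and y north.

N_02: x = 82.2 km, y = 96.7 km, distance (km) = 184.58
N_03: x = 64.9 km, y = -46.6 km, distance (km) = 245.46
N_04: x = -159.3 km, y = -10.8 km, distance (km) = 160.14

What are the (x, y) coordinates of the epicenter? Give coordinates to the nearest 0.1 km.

(-97.9, 137.1)

Circle about each station: (x − 82.2)² + (y − 96.7)² = 184.58²; (x − 64.9)² + (y + 46.6)² = 245.46²; (x + 159.3)² + (y + 10.8)² = 160.14².
Subtracting the N_02 equation from the N_03 and N_04 equations removes the quadratic terms:
-34.6 x − 286.6 y = -35905.00
-483.0 x − 215.0 y = 17810.36
Solving the 2×2 system: x ≈ -97.9, y ≈ 137.1 km.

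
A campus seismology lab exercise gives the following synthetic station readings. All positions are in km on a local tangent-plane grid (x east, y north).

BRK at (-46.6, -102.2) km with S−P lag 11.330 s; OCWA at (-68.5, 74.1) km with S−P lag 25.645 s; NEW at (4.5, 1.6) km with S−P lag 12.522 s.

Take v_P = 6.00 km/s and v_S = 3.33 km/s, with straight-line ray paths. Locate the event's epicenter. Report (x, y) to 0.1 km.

Distance from S−P lag: d = Δt · v_P v_S / (v_P − v_S) = Δt · (6.00·3.33)/(6.00−3.33) ≈ 7.4831·Δt.
So d_BRK = 84.78, d_OCWA = 191.91, d_NEW = 93.70 km.
Circle about each station: (x + 46.6)² + (y + 102.2)² = 84.78²; (x + 68.5)² + (y − 74.1)² = 191.91²; (x − 4.5)² + (y − 1.6)² = 93.70².
Subtracting the BRK equation from the OCWA and NEW equations removes the quadratic terms:
-43.8 x + 352.6 y = -32075.14
102.2 x + 207.6 y = -14185.63
Solving the 2×2 system: x ≈ 36.7, y ≈ -86.4 km.
Check against BRK (with the unrounded x, y): √((x + 46.6)²+(y + 102.2)²) = 84.80 ≈ 84.78 km. ✓

x ≈ 36.7 km, y ≈ -86.4 km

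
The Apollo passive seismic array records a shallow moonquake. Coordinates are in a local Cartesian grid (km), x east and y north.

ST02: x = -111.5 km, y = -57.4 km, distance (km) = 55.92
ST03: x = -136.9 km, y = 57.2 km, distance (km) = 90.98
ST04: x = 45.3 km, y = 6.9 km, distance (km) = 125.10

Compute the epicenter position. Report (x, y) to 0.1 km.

(-78.3, -12.4)

Circle about each station: (x + 111.5)² + (y + 57.4)² = 55.92²; (x + 136.9)² + (y − 57.2)² = 90.98²; (x − 45.3)² + (y − 6.9)² = 125.10².
Subtracting pairs of circle equations eliminates x²+y² and gives linear equations (the radical axes):
-50.8 x + 229.2 y = 1136.13
313.6 x + 128.6 y = -26150.27
Solving the 2×2 system: x ≈ -78.3, y ≈ -12.4 km.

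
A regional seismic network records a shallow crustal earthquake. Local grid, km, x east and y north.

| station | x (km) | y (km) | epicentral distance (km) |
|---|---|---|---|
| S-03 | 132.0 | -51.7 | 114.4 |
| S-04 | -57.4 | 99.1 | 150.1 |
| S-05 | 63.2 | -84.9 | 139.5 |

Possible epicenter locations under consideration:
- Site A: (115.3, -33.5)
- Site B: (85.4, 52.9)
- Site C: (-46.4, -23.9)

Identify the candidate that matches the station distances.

For each candidate, compare |candidate − station| to the reported distance:
Site A: residuals S-03 89.7, S-04 67.6, S-05 66.3 → max 89.7 km
Site B: residuals S-03 0.1, S-04 0.0, S-05 0.1 → max 0.1 km
Site C: residuals S-03 66.2, S-04 26.6, S-05 14.1 → max 66.2 km
Only Site B has all residuals ≈ 0.

Site B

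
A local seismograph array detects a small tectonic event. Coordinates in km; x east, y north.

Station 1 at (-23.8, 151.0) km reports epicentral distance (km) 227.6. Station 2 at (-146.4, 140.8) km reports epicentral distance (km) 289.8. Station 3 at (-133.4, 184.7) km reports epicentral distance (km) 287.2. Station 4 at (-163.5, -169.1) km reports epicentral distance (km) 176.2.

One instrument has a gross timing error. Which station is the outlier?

Solve using three stations at a time. Using Station 1, Station 3, Station 4 (subtract circle equations pairwise → linear system) gives (x, y) ≈ (-13.7, -76.4).
Distances from that point to each station vs reported:
  Station 1: calculated 227.6 vs reported 227.6 → residual 0.0 km
  Station 2: calculated 254.5 vs reported 289.8 → residual 35.3 km
  Station 3: calculated 287.2 vs reported 287.2 → residual 0.0 km
  Station 4: calculated 176.2 vs reported 176.2 → residual 0.0 km
Station 1, Station 3, Station 4 are mutually consistent (residuals ≈ 0); Station 2 is off by 35.3 km.

Station 2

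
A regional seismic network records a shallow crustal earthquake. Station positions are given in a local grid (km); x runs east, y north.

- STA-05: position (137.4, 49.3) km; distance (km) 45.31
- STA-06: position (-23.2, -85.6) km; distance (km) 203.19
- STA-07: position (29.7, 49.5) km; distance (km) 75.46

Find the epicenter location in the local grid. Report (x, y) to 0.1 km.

x ≈ 100.5 km, y ≈ 75.6 km

Circle about each station: (x − 137.4)² + (y − 49.3)² = 45.31²; (x + 23.2)² + (y + 85.6)² = 203.19²; (x − 29.7)² + (y − 49.5)² = 75.46².
Subtracting the STA-05 equation from the STA-06 and STA-07 equations removes the quadratic terms:
-321.2 x − 269.8 y = -52676.83
-215.4 x + 0.4 y = -21618.13
Solving the 2×2 system: x ≈ 100.5, y ≈ 75.6 km.
Check against STA-05 (with the unrounded x, y): √((x − 137.4)²+(y − 49.3)²) = 45.31 ≈ 45.31 km. ✓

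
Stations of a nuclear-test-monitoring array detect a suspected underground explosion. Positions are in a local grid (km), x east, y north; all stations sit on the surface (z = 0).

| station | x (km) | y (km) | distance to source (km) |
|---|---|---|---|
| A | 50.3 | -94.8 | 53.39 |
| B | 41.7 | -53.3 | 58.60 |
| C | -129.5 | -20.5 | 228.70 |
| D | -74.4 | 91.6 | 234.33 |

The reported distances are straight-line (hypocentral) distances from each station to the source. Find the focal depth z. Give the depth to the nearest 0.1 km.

23.5 km

Each station gives a sphere (x−x_i)² + (y−y_i)² + z² = d_i² (stations at z=0).
Subtracting the A sphere from B and C: z² cancels, leaving linear equations in x and y:
-17.2 x + 83.0 y = -7520.82
-359.6 x + 148.6 y = -43779.83
Solving: x ≈ 92.197, y ≈ -71.506 km (keep extra digits for the depth step; rounded: 92.2, -71.5).
Then from the A sphere: z² = 53.39² − (x − 50.3)² − (y + 94.8)² with x = 92.197, y = -71.506, so z ≈ 23.506 ≈ 23.5 km.
Check against D (with the unrounded solution): distance 234.33 ≈ 234.33 km. ✓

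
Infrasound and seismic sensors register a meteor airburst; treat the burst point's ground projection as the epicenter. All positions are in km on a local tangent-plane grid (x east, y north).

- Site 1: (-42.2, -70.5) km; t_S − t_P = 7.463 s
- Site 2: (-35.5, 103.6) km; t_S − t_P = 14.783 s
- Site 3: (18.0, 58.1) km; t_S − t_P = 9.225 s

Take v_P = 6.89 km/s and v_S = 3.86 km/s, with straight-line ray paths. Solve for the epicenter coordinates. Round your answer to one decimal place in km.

Distance from S−P lag: d = Δt · v_P v_S / (v_P − v_S) = Δt · (6.89·3.86)/(6.89−3.86) ≈ 8.7774·Δt.
So d_Site 1 = 65.51, d_Site 2 = 129.76, d_Site 3 = 80.97 km.
Circle about each station: (x + 42.2)² + (y + 70.5)² = 65.51²; (x + 35.5)² + (y − 103.6)² = 129.76²; (x − 18.0)² + (y − 58.1)² = 80.97².
Subtracting pairs of circle equations eliminates x²+y² and gives linear equations (the radical axes):
13.4 x + 348.2 y = -7303.98
120.4 x + 257.2 y = -5316.06
Solving the 2×2 system: x ≈ 0.7, y ≈ -21.0 km.
Check against Site 1 (with the unrounded x, y): √((x + 42.2)²+(y + 70.5)²) = 65.51 ≈ 65.51 km. ✓

0.7 km east, -21.0 km north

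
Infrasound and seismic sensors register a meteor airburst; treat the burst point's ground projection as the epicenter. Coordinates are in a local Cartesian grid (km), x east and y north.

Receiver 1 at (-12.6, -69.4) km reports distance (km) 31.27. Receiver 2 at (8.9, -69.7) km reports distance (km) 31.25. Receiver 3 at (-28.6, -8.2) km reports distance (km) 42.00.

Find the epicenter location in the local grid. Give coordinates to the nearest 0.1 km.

-1.4 km east, -40.2 km north

Circle about each station: (x + 12.6)² + (y + 69.4)² = 31.27²; (x − 8.9)² + (y + 69.7)² = 31.25²; (x + 28.6)² + (y + 8.2)² = 42.00².
Subtracting pairs of circle equations eliminates x²+y² and gives linear equations (the radical axes):
43.0 x − 0.6 y = -36.57
-32.0 x + 122.4 y = -4876.11
Solving the 2×2 system: x ≈ -1.4, y ≈ -40.2 km.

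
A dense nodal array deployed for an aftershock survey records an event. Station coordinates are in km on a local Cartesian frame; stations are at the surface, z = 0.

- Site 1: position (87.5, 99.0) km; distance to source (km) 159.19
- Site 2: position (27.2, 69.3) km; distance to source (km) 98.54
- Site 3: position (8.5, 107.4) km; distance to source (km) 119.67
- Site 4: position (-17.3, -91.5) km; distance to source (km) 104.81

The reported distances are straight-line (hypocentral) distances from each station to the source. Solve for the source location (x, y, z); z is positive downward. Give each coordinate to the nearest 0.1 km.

(-32.4, 3.2, 42.3)

Each station gives a sphere (x−x_i)² + (y−y_i)² + z² = d_i² (stations at z=0).
Subtracting the Site 1 sphere from Site 2 and Site 3: z² cancels, leaving linear equations in x and y:
-120.6 x − 59.4 y = 3716.40
-158.0 x + 16.8 y = 5170.31
Solving: x ≈ -32.385, y ≈ 3.185 km (keep extra digits for the depth step; rounded: -32.4, 3.2).
Then from the Site 1 sphere: z² = 159.19² − (x − 87.5)² − (y − 99.0)² with x = -32.385, y = 3.185, so z ≈ 42.291 ≈ 42.3 km.
Check against Site 4 (with the unrounded solution): distance 104.79 ≈ 104.81 km. ✓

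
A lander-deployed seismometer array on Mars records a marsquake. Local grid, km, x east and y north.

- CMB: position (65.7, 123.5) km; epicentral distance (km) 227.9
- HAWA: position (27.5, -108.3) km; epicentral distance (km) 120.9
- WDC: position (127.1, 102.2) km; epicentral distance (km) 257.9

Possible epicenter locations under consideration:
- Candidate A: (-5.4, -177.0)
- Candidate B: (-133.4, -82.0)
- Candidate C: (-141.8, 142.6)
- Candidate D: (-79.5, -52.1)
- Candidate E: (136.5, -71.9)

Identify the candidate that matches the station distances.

Candidate D

For each candidate, compare |candidate − station| to the reported distance:
Candidate A: residuals CMB 80.9, HAWA 44.7, WDC 51.1 → max 80.9 km
Candidate B: residuals CMB 58.2, HAWA 42.1, WDC 61.1 → max 61.1 km
Candidate C: residuals CMB 19.5, HAWA 181.8, WDC 14.0 → max 181.8 km
Candidate D: residuals CMB 0.0, HAWA 0.0, WDC 0.0 → max 0.0 km
Candidate E: residuals CMB 20.1, HAWA 6.0, WDC 83.5 → max 83.5 km
Only Candidate D has all residuals ≈ 0.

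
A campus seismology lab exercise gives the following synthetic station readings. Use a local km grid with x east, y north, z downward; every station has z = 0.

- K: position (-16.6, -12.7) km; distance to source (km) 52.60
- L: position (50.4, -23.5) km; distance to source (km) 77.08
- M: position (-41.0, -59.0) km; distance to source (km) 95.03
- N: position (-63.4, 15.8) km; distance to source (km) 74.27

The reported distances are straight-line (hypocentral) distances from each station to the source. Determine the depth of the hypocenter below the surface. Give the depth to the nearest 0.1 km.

Each station gives a sphere (x−x_i)² + (y−y_i)² + z² = d_i² (stations at z=0).
Subtracting the K sphere from L and M: z² cancels, leaving linear equations in x and y:
134.0 x − 21.6 y = -519.01
-48.8 x − 92.6 y = -1538.79
Solving: x ≈ -1.101, y ≈ 17.198 km (keep extra digits for the depth step; rounded: -1.1, 17.2).
Then from the K sphere: z² = 52.60² − (x + 16.6)² − (y + 12.7)² with x = -1.101, y = 17.198, so z ≈ 40.406 ≈ 40.4 km.
Check against N (with the unrounded solution): distance 74.27 ≈ 74.27 km. ✓

depth ≈ 40.4 km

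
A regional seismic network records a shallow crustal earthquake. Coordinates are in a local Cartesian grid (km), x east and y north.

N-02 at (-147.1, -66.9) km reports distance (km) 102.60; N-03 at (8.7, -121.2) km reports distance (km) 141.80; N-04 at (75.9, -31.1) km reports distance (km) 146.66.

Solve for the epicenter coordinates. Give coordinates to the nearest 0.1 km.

Circle about each station: (x + 147.1)² + (y + 66.9)² = 102.60²; (x − 8.7)² + (y + 121.2)² = 141.80²; (x − 75.9)² + (y + 31.1)² = 146.66².
Subtracting pairs of circle equations eliminates x²+y² and gives linear equations (the radical axes):
311.6 x − 108.6 y = -20929.37
446.0 x + 71.6 y = -30368.40
Solving the 2×2 system: x ≈ -67.8, y ≈ -1.8 km.

-67.8 km east, -1.8 km north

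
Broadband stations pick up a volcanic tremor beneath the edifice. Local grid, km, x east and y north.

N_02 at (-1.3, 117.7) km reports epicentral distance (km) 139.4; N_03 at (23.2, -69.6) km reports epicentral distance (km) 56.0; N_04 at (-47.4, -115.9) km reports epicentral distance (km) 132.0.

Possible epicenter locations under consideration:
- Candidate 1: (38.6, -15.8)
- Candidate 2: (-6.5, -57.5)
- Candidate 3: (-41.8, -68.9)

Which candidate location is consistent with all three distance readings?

For each candidate, compare |candidate − station| to the reported distance:
Candidate 1: residuals N_02 0.1, N_03 0.0, N_04 0.0 → max 0.1 km
Candidate 2: residuals N_02 35.9, N_03 23.9, N_04 60.7 → max 60.7 km
Candidate 3: residuals N_02 51.5, N_03 9.0, N_04 84.7 → max 84.7 km
Only Candidate 1 has all residuals ≈ 0.

Candidate 1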